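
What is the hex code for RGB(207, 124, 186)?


R = 207 → CF (hex)
G = 124 → 7C (hex)
B = 186 → BA (hex)
Hex = #CF7CBA


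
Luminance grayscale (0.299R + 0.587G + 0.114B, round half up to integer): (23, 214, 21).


Gray = 0.299×R + 0.587×G + 0.114×B
Gray = 0.299×23 + 0.587×214 + 0.114×21
Gray = 6.877 + 125.618 + 2.394
Gray = 134.889 → round half up → 135
Gray = 135


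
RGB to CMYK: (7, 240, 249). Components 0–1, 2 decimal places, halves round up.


R'=7/255≈0.0275, G'=240/255≈0.9412, B'=249/255≈0.9765
K = 1 - max(R',G',B') = 1 - 249/255 = 6/255 = 0.02352… → 0.02
(1-R'-K)/(1-K) simplifies to (max-R)/max with max = 249:
C = (249-7)/249 = 242/249 = 0.97188… → 0.97
M = (249-240)/249 = 9/249 = 0.03614… → 0.04
Y = (249-249)/249 = 0/249 = 0 → 0.00
= CMYK(0.97, 0.04, 0.00, 0.02)


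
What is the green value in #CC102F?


Color: #CC102F
R = CC = 204
G = 10 = 16
B = 2F = 47
Green = 16


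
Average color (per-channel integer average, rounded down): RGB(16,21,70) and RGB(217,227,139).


Midpoint: each channel = ⌊(C₁+C₂)/2⌋
R: ⌊(16+217)/2⌋ = 116
G: ⌊(21+227)/2⌋ = 124
B: ⌊(70+139)/2⌋ = 104
= RGB(116, 124, 104)


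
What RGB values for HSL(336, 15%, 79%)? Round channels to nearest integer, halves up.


H=336°, S=0.15, L=0.79
C = (1-|2L-1|)×S = (1-|0.58|)×0.15 = 0.063
H' = H/60 = 336/60 ≈ 5.6000; X = C×(1-|H' mod 2 - 1|) = 0.0252
m = L - C/2 = 0.79 - 0.0315 = 0.7585
Sector ⌊H'⌋ = 5 → (R',G',B') = (0.063, 0.0, 0.0252)
RGB = ((R'+m)×255, (G'+m)×255, (B'+m)×255) = (209.4825, 193.4175, 199.8435)
Round half up → RGB(209, 193, 200)


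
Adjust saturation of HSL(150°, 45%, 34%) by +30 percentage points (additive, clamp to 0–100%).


Original S = 45%
Adjustment = +30 percentage points
New S = 45 + (30) = 75
Clamp to [0, 100] → 75
= HSL(150°, 75%, 34%)


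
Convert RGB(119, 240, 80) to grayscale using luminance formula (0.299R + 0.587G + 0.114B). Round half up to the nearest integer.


Gray = 0.299×R + 0.587×G + 0.114×B
Gray = 0.299×119 + 0.587×240 + 0.114×80
Gray = 35.581 + 140.880 + 9.120
Gray = 185.581 → round half up → 186
Gray = 186


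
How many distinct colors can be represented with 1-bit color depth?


Colors = 2^bits = 2^1
= 2 colors


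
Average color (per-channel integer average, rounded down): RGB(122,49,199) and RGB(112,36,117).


Midpoint: each channel = ⌊(C₁+C₂)/2⌋
R: ⌊(122+112)/2⌋ = 117
G: ⌊(49+36)/2⌋ = 42
B: ⌊(199+117)/2⌋ = 158
= RGB(117, 42, 158)


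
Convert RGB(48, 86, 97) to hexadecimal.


R = 48 → 30 (hex)
G = 86 → 56 (hex)
B = 97 → 61 (hex)
Hex = #305661


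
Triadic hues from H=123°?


Triadic: equally spaced at 120° intervals
H1 = 123°
H2 = (123 + 120) mod 360 = 243°
H3 = (123 + 240) mod 360 = 3°
Triadic = 123°, 243°, 3°


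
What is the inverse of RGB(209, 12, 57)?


Invert: (255-R, 255-G, 255-B)
R: 255-209 = 46
G: 255-12 = 243
B: 255-57 = 198
= RGB(46, 243, 198)


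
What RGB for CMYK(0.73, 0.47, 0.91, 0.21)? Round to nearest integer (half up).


R = 255 × (1-C) × (1-K) = 255 × 0.27 × 0.79 = 54.3915 → 54
G = 255 × (1-M) × (1-K) = 255 × 0.53 × 0.79 = 106.7685 → 107
B = 255 × (1-Y) × (1-K) = 255 × 0.09 × 0.79 = 18.1305 → 18
= RGB(54, 107, 18)


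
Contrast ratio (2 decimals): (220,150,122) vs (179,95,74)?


Linearize each sRGB channel c=v/255: c/12.92 if c ≤ 0.04045 else ((c+0.055)/1.055)^2.4
L = 0.2126×R_lin + 0.7152×G_lin + 0.0722×B_lin
Color 1 (220,150,122):
  R=220: 220/255≈0.8627 > 0.04045 → ((0.8627+0.055)/1.055)^2.4 ≈ 0.71569
  G=150: 150/255≈0.5882 > 0.04045 → ((0.5882+0.055)/1.055)^2.4 ≈ 0.30499
  B=122: 122/255≈0.4784 > 0.04045 → ((0.4784+0.055)/1.055)^2.4 ≈ 0.19462
  L1 = 0.2126×0.71569 + 0.7152×0.30499 + 0.0722×0.19462 ≈ 0.38433
Color 2 (179,95,74):
  R=179: 179/255≈0.7020 > 0.04045 → ((0.7020+0.055)/1.055)^2.4 ≈ 0.45079
  G=95: 95/255≈0.3725 > 0.04045 → ((0.3725+0.055)/1.055)^2.4 ≈ 0.11444
  B=74: 74/255≈0.2902 > 0.04045 → ((0.2902+0.055)/1.055)^2.4 ≈ 0.06848
  L2 = 0.2126×0.45079 + 0.7152×0.11444 + 0.0722×0.06848 ≈ 0.18263
Lighter = 0.38433, Darker = 0.18263
Ratio = (L_lighter + 0.05) / (L_darker + 0.05)
Ratio = (0.38433 + 0.05) / (0.18263 + 0.05) = 0.43433 / 0.23263 ≈ 1.8671
Ratio ≈ 1.87:1


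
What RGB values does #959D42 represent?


95 → 149 (R)
9D → 157 (G)
42 → 66 (B)
= RGB(149, 157, 66)


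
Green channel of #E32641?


Color: #E32641
R = E3 = 227
G = 26 = 38
B = 41 = 65
Green = 38


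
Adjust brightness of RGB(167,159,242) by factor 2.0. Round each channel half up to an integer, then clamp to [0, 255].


Multiply each channel by 2.0, round half up, clamp to [0, 255]
R: 167×2.0 = 334 → clamp → 255
G: 159×2.0 = 318 → clamp → 255
B: 242×2.0 = 484 → clamp → 255
= RGB(255, 255, 255)


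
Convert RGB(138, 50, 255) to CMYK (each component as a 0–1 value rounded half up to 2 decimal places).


R'=138/255≈0.5412, G'=50/255≈0.1961, B'=255/255≈1.0000
K = 1 - max(R',G',B') = 1 - 255/255 = 0/255 = 0 → 0.00
(1-R'-K)/(1-K) simplifies to (max-R)/max with max = 255:
C = (255-138)/255 = 117/255 = 0.45882… → 0.46
M = (255-50)/255 = 205/255 = 0.80392… → 0.80
Y = (255-255)/255 = 0/255 = 0 → 0.00
= CMYK(0.46, 0.80, 0.00, 0.00)


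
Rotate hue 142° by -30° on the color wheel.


New hue = (H + rotation) mod 360
New hue = (142 -30) mod 360
= 112 mod 360
= 112°


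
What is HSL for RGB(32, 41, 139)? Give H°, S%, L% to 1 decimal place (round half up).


Normalize: R'=32/255≈0.1255, G'=41/255≈0.1608, B'=139/255≈0.5451
Max=139/255, Min=32/255, Δ=Max-Min=107/255
L = (Max+Min)/2 = (139+32)/510 = 171/510 = 0.33529… → L = 33.5%
L ≤ 0.5 → S = Δ/(Max+Min) = 107/(139+32) = 107/171 = 0.62573… → S = 62.6%
(the 1/255 factors cancel in S and H, so raw channel differences can be used)
Max is B' → H = 60 × ((R-G)/Δ + 4) = 60 × ((32-41)/107 + 4)
  -9/107 + 4 = -0.0841… + 4 = 3.9158…
  H = 60 × 3.9158… = 234.953…° → H = 235.0°
= HSL(235.0°, 62.6%, 33.5%)


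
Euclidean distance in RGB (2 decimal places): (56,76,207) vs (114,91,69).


d = √[(R₁-R₂)² + (G₁-G₂)² + (B₁-B₂)²]
d = √[(56-114)² + (76-91)² + (207-69)²]
d = √[3364 + 225 + 19044]
d = √22633
d ≈ 150.44


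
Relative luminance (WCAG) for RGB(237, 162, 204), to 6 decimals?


Linearize each channel (sRGB transfer function): c = v/255; c_lin = c/12.92 if c ≤ 0.04045, else ((c+0.055)/1.055)^2.4
  R: 237/255 ≈ 0.929412 > 0.04045 → ((0.929412+0.055)/1.055)^2.4 ≈ 0.846873
  G: 162/255 ≈ 0.635294 > 0.04045 → ((0.635294+0.055)/1.055)^2.4 ≈ 0.361307
  B: 204/255 ≈ 0.800000 > 0.04045 → ((0.800000+0.055)/1.055)^2.4 ≈ 0.603827
R_lin = 0.846873, G_lin = 0.361307, B_lin = 0.603827
L = 0.2126×R + 0.7152×G + 0.0722×B
L = 0.2126×0.846873 + 0.7152×0.361307 + 0.0722×0.603827
L ≈ 0.482048


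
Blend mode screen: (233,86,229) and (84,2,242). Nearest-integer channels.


Screen: C = 255 - (255-A)×(255-B)/255, rounded to nearest integer
R: 255 - (255-233)×(255-84)/255 = 255 - 3762/255 ≈ 255 - 14.753 = 240.247 → 240
G: 255 - (255-86)×(255-2)/255 = 255 - 42757/255 ≈ 255 - 167.675 = 87.325 → 87
B: 255 - (255-229)×(255-242)/255 = 255 - 338/255 ≈ 255 - 1.325 = 253.675 → 254
= RGB(240, 87, 254)


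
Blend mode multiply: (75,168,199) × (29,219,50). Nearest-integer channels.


Multiply: C = A×B/255, rounded to nearest integer
R: 75×29/255 = 2175/255 ≈ 8.529 → 9
G: 168×219/255 = 36792/255 ≈ 144.282 → 144
B: 199×50/255 = 9950/255 ≈ 39.020 → 39
= RGB(9, 144, 39)


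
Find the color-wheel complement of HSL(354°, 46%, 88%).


Complement = opposite side of color wheel = hue + 180°
H' = (354 + 180) mod 360 = 174°
S and L unchanged.
= HSL(174°, 46%, 88%)


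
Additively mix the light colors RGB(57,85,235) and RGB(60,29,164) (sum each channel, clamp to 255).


Additive: each channel = min(255, C₁+C₂)
R: 57+60 = 117 → 117
G: 85+29 = 114 → 114
B: 235+164 = 399 → 255
= RGB(117, 114, 255)


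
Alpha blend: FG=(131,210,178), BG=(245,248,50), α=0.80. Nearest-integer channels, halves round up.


C = α×F + (1-α)×B, with 1-α = 0.20
R: 0.80×131 + 0.20×245 = 104.80 + 49.00 = 153.80 → 154
G: 0.80×210 + 0.20×248 = 168.00 + 49.60 = 217.60 → 218
B: 0.80×178 + 0.20×50 = 142.40 + 10.00 = 152.40 → 152
= RGB(154, 218, 152)


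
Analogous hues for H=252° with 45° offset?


Base hue: 252°
Left analog: (252 - 45) mod 360 = 207°
Right analog: (252 + 45) mod 360 = 297°
Analogous hues = 207° and 297°


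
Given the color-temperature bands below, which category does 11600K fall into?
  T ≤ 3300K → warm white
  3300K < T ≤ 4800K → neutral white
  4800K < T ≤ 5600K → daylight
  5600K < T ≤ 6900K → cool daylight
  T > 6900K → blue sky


Temperature: 11600K
11600K > 6900K → blue sky
Classification: blue sky


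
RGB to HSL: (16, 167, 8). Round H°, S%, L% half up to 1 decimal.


Normalize: R'=16/255≈0.0627, G'=167/255≈0.6549, B'=8/255≈0.0314
Max=167/255, Min=8/255, Δ=Max-Min=159/255
L = (Max+Min)/2 = (167+8)/510 = 175/510 = 0.34313… → L = 34.3%
L ≤ 0.5 → S = Δ/(Max+Min) = 159/(167+8) = 159/175 = 0.90857… → S = 90.9%
(the 1/255 factors cancel in S and H, so raw channel differences can be used)
Max is G' → H = 60 × ((B-R)/Δ + 2) = 60 × ((8-16)/159 + 2)
  -8/159 + 2 = -0.0503… + 2 = 1.9496…
  H = 60 × 1.9496… = 116.981…° → H = 117.0°
= HSL(117.0°, 90.9%, 34.3%)


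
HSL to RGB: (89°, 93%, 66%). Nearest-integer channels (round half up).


H=89°, S=0.93, L=0.66
C = (1-|2L-1|)×S = (1-|0.32|)×0.93 = 0.6324
H' = H/60 = 89/60 ≈ 1.4833; X = C×(1-|H' mod 2 - 1|) = 0.32674
m = L - C/2 = 0.66 - 0.3162 = 0.3438
Sector ⌊H'⌋ = 1 → (R',G',B') = (0.32674, 0.6324, 0.0)
RGB = ((R'+m)×255, (G'+m)×255, (B'+m)×255) = (170.9877, 248.931, 87.669)
Round half up → RGB(171, 249, 88)


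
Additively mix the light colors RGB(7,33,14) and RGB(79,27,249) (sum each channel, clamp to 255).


Additive: each channel = min(255, C₁+C₂)
R: 7+79 = 86 → 86
G: 33+27 = 60 → 60
B: 14+249 = 263 → 255
= RGB(86, 60, 255)


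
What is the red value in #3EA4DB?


Color: #3EA4DB
R = 3E = 62
G = A4 = 164
B = DB = 219
Red = 62


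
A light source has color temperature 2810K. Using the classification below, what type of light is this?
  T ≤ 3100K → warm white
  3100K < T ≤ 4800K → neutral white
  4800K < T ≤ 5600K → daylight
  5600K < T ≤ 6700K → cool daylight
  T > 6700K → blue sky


Temperature: 2810K
2810K ≤ 3100K → warm white
Classification: warm white


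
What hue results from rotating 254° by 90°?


New hue = (H + rotation) mod 360
New hue = (254 + 90) mod 360
= 344 mod 360
= 344°


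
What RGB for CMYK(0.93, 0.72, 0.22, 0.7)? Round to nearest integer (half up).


R = 255 × (1-C) × (1-K) = 255 × 0.07 × 0.30 = 5.355 → 5
G = 255 × (1-M) × (1-K) = 255 × 0.28 × 0.30 = 21.42 → 21
B = 255 × (1-Y) × (1-K) = 255 × 0.78 × 0.30 = 59.67 → 60
= RGB(5, 21, 60)


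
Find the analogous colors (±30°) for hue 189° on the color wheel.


Base hue: 189°
Left analog: (189 - 30) mod 360 = 159°
Right analog: (189 + 30) mod 360 = 219°
Analogous hues = 159° and 219°


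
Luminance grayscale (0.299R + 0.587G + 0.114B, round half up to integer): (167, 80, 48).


Gray = 0.299×R + 0.587×G + 0.114×B
Gray = 0.299×167 + 0.587×80 + 0.114×48
Gray = 49.933 + 46.960 + 5.472
Gray = 102.365 → round half up → 102
Gray = 102


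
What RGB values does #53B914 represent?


53 → 83 (R)
B9 → 185 (G)
14 → 20 (B)
= RGB(83, 185, 20)


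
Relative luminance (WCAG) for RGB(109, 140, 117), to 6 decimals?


Linearize each channel (sRGB transfer function): c = v/255; c_lin = c/12.92 if c ≤ 0.04045, else ((c+0.055)/1.055)^2.4
  R: 109/255 ≈ 0.427451 > 0.04045 → ((0.427451+0.055)/1.055)^2.4 ≈ 0.152926
  G: 140/255 ≈ 0.549020 > 0.04045 → ((0.549020+0.055)/1.055)^2.4 ≈ 0.262251
  B: 117/255 ≈ 0.458824 > 0.04045 → ((0.458824+0.055)/1.055)^2.4 ≈ 0.177888
R_lin = 0.152926, G_lin = 0.262251, B_lin = 0.177888
L = 0.2126×R + 0.7152×G + 0.0722×B
L = 0.2126×0.152926 + 0.7152×0.262251 + 0.0722×0.177888
L ≈ 0.232917


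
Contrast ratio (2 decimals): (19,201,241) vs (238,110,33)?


Linearize each sRGB channel c=v/255: c/12.92 if c ≤ 0.04045 else ((c+0.055)/1.055)^2.4
L = 0.2126×R_lin + 0.7152×G_lin + 0.0722×B_lin
Color 1 (19,201,241):
  R=19: 19/255≈0.0745 > 0.04045 → ((0.0745+0.055)/1.055)^2.4 ≈ 0.00651
  G=201: 201/255≈0.7882 > 0.04045 → ((0.7882+0.055)/1.055)^2.4 ≈ 0.58408
  B=241: 241/255≈0.9451 > 0.04045 → ((0.9451+0.055)/1.055)^2.4 ≈ 0.87962
  L1 = 0.2126×0.00651 + 0.7152×0.58408 + 0.0722×0.87962 ≈ 0.48263
Color 2 (238,110,33):
  R=238: 238/255≈0.9333 > 0.04045 → ((0.9333+0.055)/1.055)^2.4 ≈ 0.85499
  G=110: 110/255≈0.4314 > 0.04045 → ((0.4314+0.055)/1.055)^2.4 ≈ 0.15593
  B=33: 33/255≈0.1294 > 0.04045 → ((0.1294+0.055)/1.055)^2.4 ≈ 0.01521
  L2 = 0.2126×0.85499 + 0.7152×0.15593 + 0.0722×0.01521 ≈ 0.29439
Lighter = 0.48263, Darker = 0.29439
Ratio = (L_lighter + 0.05) / (L_darker + 0.05)
Ratio = (0.48263 + 0.05) / (0.29439 + 0.05) = 0.53263 / 0.34439 ≈ 1.5466
Ratio ≈ 1.55:1


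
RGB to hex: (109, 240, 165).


R = 109 → 6D (hex)
G = 240 → F0 (hex)
B = 165 → A5 (hex)
Hex = #6DF0A5


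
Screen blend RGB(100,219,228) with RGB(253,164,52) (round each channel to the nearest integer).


Screen: C = 255 - (255-A)×(255-B)/255, rounded to nearest integer
R: 255 - (255-100)×(255-253)/255 = 255 - 310/255 ≈ 255 - 1.216 = 253.784 → 254
G: 255 - (255-219)×(255-164)/255 = 255 - 3276/255 ≈ 255 - 12.847 = 242.153 → 242
B: 255 - (255-228)×(255-52)/255 = 255 - 5481/255 ≈ 255 - 21.494 = 233.506 → 234
= RGB(254, 242, 234)


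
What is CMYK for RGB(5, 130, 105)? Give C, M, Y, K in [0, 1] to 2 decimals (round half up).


R'=5/255≈0.0196, G'=130/255≈0.5098, B'=105/255≈0.4118
K = 1 - max(R',G',B') = 1 - 130/255 = 125/255 = 0.49019… → 0.49
(1-R'-K)/(1-K) simplifies to (max-R)/max with max = 130:
C = (130-5)/130 = 125/130 = 0.96153… → 0.96
M = (130-130)/130 = 0/130 = 0 → 0.00
Y = (130-105)/130 = 25/130 = 0.19230… → 0.19
= CMYK(0.96, 0.00, 0.19, 0.49)


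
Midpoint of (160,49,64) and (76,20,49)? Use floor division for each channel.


Midpoint: each channel = ⌊(C₁+C₂)/2⌋
R: ⌊(160+76)/2⌋ = 118
G: ⌊(49+20)/2⌋ = 34
B: ⌊(64+49)/2⌋ = 56
= RGB(118, 34, 56)


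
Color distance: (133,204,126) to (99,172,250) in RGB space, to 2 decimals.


d = √[(R₁-R₂)² + (G₁-G₂)² + (B₁-B₂)²]
d = √[(133-99)² + (204-172)² + (126-250)²]
d = √[1156 + 1024 + 15376]
d = √17556
d ≈ 132.50


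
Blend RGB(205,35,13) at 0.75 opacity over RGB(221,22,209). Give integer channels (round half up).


C = α×F + (1-α)×B, with 1-α = 0.25
R: 0.75×205 + 0.25×221 = 153.75 + 55.25 = 209.00 → 209
G: 0.75×35 + 0.25×22 = 26.25 + 5.50 = 31.75 → 32
B: 0.75×13 + 0.25×209 = 9.75 + 52.25 = 62.00 → 62
= RGB(209, 32, 62)


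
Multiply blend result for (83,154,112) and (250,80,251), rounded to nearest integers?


Multiply: C = A×B/255, rounded to nearest integer
R: 83×250/255 = 20750/255 ≈ 81.373 → 81
G: 154×80/255 = 12320/255 ≈ 48.314 → 48
B: 112×251/255 = 28112/255 ≈ 110.243 → 110
= RGB(81, 48, 110)


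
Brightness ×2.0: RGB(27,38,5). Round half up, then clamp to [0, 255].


Multiply each channel by 2.0, round half up, clamp to [0, 255]
R: 27×2.0 = 54
G: 38×2.0 = 76
B: 5×2.0 = 10
= RGB(54, 76, 10)


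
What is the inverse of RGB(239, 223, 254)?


Invert: (255-R, 255-G, 255-B)
R: 255-239 = 16
G: 255-223 = 32
B: 255-254 = 1
= RGB(16, 32, 1)


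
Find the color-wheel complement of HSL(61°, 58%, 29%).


Complement = opposite side of color wheel = hue + 180°
H' = (61 + 180) mod 360 = 241°
S and L unchanged.
= HSL(241°, 58%, 29%)


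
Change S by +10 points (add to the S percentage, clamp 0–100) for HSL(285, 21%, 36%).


Original S = 21%
Adjustment = +10 percentage points
New S = 21 + (10) = 31
Clamp to [0, 100] → 31
= HSL(285°, 31%, 36%)


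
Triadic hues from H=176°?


Triadic: equally spaced at 120° intervals
H1 = 176°
H2 = (176 + 120) mod 360 = 296°
H3 = (176 + 240) mod 360 = 56°
Triadic = 176°, 296°, 56°


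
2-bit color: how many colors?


Colors = 2^bits = 2^2
= 4 colors


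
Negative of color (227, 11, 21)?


Invert: (255-R, 255-G, 255-B)
R: 255-227 = 28
G: 255-11 = 244
B: 255-21 = 234
= RGB(28, 244, 234)


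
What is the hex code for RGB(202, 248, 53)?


R = 202 → CA (hex)
G = 248 → F8 (hex)
B = 53 → 35 (hex)
Hex = #CAF835


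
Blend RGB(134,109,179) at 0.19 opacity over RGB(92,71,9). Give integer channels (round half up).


C = α×F + (1-α)×B, with 1-α = 0.81
R: 0.19×134 + 0.81×92 = 25.46 + 74.52 = 99.98 → 100
G: 0.19×109 + 0.81×71 = 20.71 + 57.51 = 78.22 → 78
B: 0.19×179 + 0.81×9 = 34.01 + 7.29 = 41.30 → 41
= RGB(100, 78, 41)


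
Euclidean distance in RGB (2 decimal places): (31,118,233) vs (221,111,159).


d = √[(R₁-R₂)² + (G₁-G₂)² + (B₁-B₂)²]
d = √[(31-221)² + (118-111)² + (233-159)²]
d = √[36100 + 49 + 5476]
d = √41625
d ≈ 204.02


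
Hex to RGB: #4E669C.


4E → 78 (R)
66 → 102 (G)
9C → 156 (B)
= RGB(78, 102, 156)


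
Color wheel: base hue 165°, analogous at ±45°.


Base hue: 165°
Left analog: (165 - 45) mod 360 = 120°
Right analog: (165 + 45) mod 360 = 210°
Analogous hues = 120° and 210°


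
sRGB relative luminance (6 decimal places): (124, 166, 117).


Linearize each channel (sRGB transfer function): c = v/255; c_lin = c/12.92 if c ≤ 0.04045, else ((c+0.055)/1.055)^2.4
  R: 124/255 ≈ 0.486275 > 0.04045 → ((0.486275+0.055)/1.055)^2.4 ≈ 0.201556
  G: 166/255 ≈ 0.650980 > 0.04045 → ((0.650980+0.055)/1.055)^2.4 ≈ 0.381326
  B: 117/255 ≈ 0.458824 > 0.04045 → ((0.458824+0.055)/1.055)^2.4 ≈ 0.177888
R_lin = 0.201556, G_lin = 0.381326, B_lin = 0.177888
L = 0.2126×R + 0.7152×G + 0.0722×B
L = 0.2126×0.201556 + 0.7152×0.381326 + 0.0722×0.177888
L ≈ 0.328419


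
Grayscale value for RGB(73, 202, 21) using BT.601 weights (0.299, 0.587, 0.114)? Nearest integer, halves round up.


Gray = 0.299×R + 0.587×G + 0.114×B
Gray = 0.299×73 + 0.587×202 + 0.114×21
Gray = 21.827 + 118.574 + 2.394
Gray = 142.795 → round half up → 143
Gray = 143


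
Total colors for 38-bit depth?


Colors = 2^bits = 2^38
= 274,877,906,944 colors


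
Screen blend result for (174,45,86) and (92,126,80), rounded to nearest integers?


Screen: C = 255 - (255-A)×(255-B)/255, rounded to nearest integer
R: 255 - (255-174)×(255-92)/255 = 255 - 13203/255 ≈ 255 - 51.776 = 203.224 → 203
G: 255 - (255-45)×(255-126)/255 = 255 - 27090/255 ≈ 255 - 106.235 = 148.765 → 149
B: 255 - (255-86)×(255-80)/255 = 255 - 29575/255 ≈ 255 - 115.980 = 139.020 → 139
= RGB(203, 149, 139)


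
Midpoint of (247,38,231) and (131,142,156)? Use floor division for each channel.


Midpoint: each channel = ⌊(C₁+C₂)/2⌋
R: ⌊(247+131)/2⌋ = 189
G: ⌊(38+142)/2⌋ = 90
B: ⌊(231+156)/2⌋ = 193
= RGB(189, 90, 193)


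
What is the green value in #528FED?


Color: #528FED
R = 52 = 82
G = 8F = 143
B = ED = 237
Green = 143


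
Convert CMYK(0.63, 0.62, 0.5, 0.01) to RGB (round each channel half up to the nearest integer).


R = 255 × (1-C) × (1-K) = 255 × 0.37 × 0.99 = 93.4065 → 93
G = 255 × (1-M) × (1-K) = 255 × 0.38 × 0.99 = 95.931 → 96
B = 255 × (1-Y) × (1-K) = 255 × 0.50 × 0.99 = 126.225 → 126
= RGB(93, 96, 126)


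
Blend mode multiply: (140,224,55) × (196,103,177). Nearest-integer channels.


Multiply: C = A×B/255, rounded to nearest integer
R: 140×196/255 = 27440/255 ≈ 107.608 → 108
G: 224×103/255 = 23072/255 ≈ 90.478 → 90
B: 55×177/255 = 9735/255 ≈ 38.176 → 38
= RGB(108, 90, 38)


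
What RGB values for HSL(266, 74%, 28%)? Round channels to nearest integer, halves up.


H=266°, S=0.74, L=0.28
C = (1-|2L-1|)×S = (1-|-0.44|)×0.74 = 0.4144
H' = H/60 = 266/60 ≈ 4.4333; X = C×(1-|H' mod 2 - 1|) ≈ 0.1796
m = L - C/2 = 0.28 - 0.2072 = 0.0728
Sector ⌊H'⌋ = 4 → (R',G',B') = (≈0.1796, 0.0, 0.4144)
RGB = ((R'+m)×255, (G'+m)×255, (B'+m)×255) = (64.3552, 18.564, 124.236)
Round half up → RGB(64, 19, 124)


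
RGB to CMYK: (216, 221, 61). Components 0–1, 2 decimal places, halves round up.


R'=216/255≈0.8471, G'=221/255≈0.8667, B'=61/255≈0.2392
K = 1 - max(R',G',B') = 1 - 221/255 = 34/255 = 0.13333… → 0.13
(1-R'-K)/(1-K) simplifies to (max-R)/max with max = 221:
C = (221-216)/221 = 5/221 = 0.02262… → 0.02
M = (221-221)/221 = 0/221 = 0 → 0.00
Y = (221-61)/221 = 160/221 = 0.72398… → 0.72
= CMYK(0.02, 0.00, 0.72, 0.13)


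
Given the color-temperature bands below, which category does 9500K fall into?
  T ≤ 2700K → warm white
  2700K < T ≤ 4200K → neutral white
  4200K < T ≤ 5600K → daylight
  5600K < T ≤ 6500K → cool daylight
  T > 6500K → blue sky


Temperature: 9500K
9500K > 6500K → blue sky
Classification: blue sky


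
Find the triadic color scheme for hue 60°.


Triadic: equally spaced at 120° intervals
H1 = 60°
H2 = (60 + 120) mod 360 = 180°
H3 = (60 + 240) mod 360 = 300°
Triadic = 60°, 180°, 300°


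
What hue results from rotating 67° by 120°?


New hue = (H + rotation) mod 360
New hue = (67 + 120) mod 360
= 187 mod 360
= 187°


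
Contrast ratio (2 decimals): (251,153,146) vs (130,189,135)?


Linearize each sRGB channel c=v/255: c/12.92 if c ≤ 0.04045 else ((c+0.055)/1.055)^2.4
L = 0.2126×R_lin + 0.7152×G_lin + 0.0722×B_lin
Color 1 (251,153,146):
  R=251: 251/255≈0.9843 > 0.04045 → ((0.9843+0.055)/1.055)^2.4 ≈ 0.96469
  G=153: 153/255≈0.6000 > 0.04045 → ((0.6000+0.055)/1.055)^2.4 ≈ 0.31855
  B=146: 146/255≈0.5725 > 0.04045 → ((0.5725+0.055)/1.055)^2.4 ≈ 0.28744
  L1 = 0.2126×0.96469 + 0.7152×0.31855 + 0.0722×0.28744 ≈ 0.45367
Color 2 (130,189,135):
  R=130: 130/255≈0.5098 > 0.04045 → ((0.5098+0.055)/1.055)^2.4 ≈ 0.22323
  G=189: 189/255≈0.7412 > 0.04045 → ((0.7412+0.055)/1.055)^2.4 ≈ 0.50888
  B=135: 135/255≈0.5294 > 0.04045 → ((0.5294+0.055)/1.055)^2.4 ≈ 0.24228
  L2 = 0.2126×0.22323 + 0.7152×0.50888 + 0.0722×0.24228 ≈ 0.42890
Lighter = 0.45367, Darker = 0.42890
Ratio = (L_lighter + 0.05) / (L_darker + 0.05)
Ratio = (0.45367 + 0.05) / (0.42890 + 0.05) = 0.50367 / 0.47890 ≈ 1.0517
Ratio ≈ 1.05:1


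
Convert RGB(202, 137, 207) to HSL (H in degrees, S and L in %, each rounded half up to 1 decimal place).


Normalize: R'=202/255≈0.7922, G'=137/255≈0.5373, B'=207/255≈0.8118
Max=207/255, Min=137/255, Δ=Max-Min=70/255
L = (Max+Min)/2 = (207+137)/510 = 344/510 = 0.67450… → L = 67.5%
L > 0.5 → S = Δ/(2-Max-Min) = 70/(510-207-137) = 70/166 = 0.42168… → S = 42.2%
(the 1/255 factors cancel in S and H, so raw channel differences can be used)
Max is B' → H = 60 × ((R-G)/Δ + 4) = 60 × ((202-137)/70 + 4)
  65/70 + 4 = 0.9285… + 4 = 4.9285…
  H = 60 × 4.9285… = 295.714…° → H = 295.7°
= HSL(295.7°, 42.2%, 67.5%)


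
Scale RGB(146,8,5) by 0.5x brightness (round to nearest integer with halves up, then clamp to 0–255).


Multiply each channel by 0.5, round half up, clamp to [0, 255]
R: 146×0.5 = 73
G: 8×0.5 = 4
B: 5×0.5 = 2.5 → round → 3
= RGB(73, 4, 3)


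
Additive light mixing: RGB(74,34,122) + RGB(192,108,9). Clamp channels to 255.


Additive: each channel = min(255, C₁+C₂)
R: 74+192 = 266 → 255
G: 34+108 = 142 → 142
B: 122+9 = 131 → 131
= RGB(255, 142, 131)


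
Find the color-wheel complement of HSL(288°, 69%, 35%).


Complement = opposite side of color wheel = hue + 180°
H' = (288 + 180) mod 360 = 108°
S and L unchanged.
= HSL(108°, 69%, 35%)


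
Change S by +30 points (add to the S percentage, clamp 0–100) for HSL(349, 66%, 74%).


Original S = 66%
Adjustment = +30 percentage points
New S = 66 + (30) = 96
Clamp to [0, 100] → 96
= HSL(349°, 96%, 74%)


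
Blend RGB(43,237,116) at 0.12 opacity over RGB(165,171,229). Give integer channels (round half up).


C = α×F + (1-α)×B, with 1-α = 0.88
R: 0.12×43 + 0.88×165 = 5.16 + 145.20 = 150.36 → 150
G: 0.12×237 + 0.88×171 = 28.44 + 150.48 = 178.92 → 179
B: 0.12×116 + 0.88×229 = 13.92 + 201.52 = 215.44 → 215
= RGB(150, 179, 215)


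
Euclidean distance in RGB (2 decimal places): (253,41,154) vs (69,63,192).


d = √[(R₁-R₂)² + (G₁-G₂)² + (B₁-B₂)²]
d = √[(253-69)² + (41-63)² + (154-192)²]
d = √[33856 + 484 + 1444]
d = √35784
d ≈ 189.17


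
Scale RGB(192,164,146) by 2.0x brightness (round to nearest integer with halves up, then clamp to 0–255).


Multiply each channel by 2.0, round half up, clamp to [0, 255]
R: 192×2.0 = 384 → clamp → 255
G: 164×2.0 = 328 → clamp → 255
B: 146×2.0 = 292 → clamp → 255
= RGB(255, 255, 255)


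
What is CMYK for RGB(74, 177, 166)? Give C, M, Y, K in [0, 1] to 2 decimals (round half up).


R'=74/255≈0.2902, G'=177/255≈0.6941, B'=166/255≈0.6510
K = 1 - max(R',G',B') = 1 - 177/255 = 78/255 = 0.30588… → 0.31
(1-R'-K)/(1-K) simplifies to (max-R)/max with max = 177:
C = (177-74)/177 = 103/177 = 0.58192… → 0.58
M = (177-177)/177 = 0/177 = 0 → 0.00
Y = (177-166)/177 = 11/177 = 0.06214… → 0.06
= CMYK(0.58, 0.00, 0.06, 0.31)


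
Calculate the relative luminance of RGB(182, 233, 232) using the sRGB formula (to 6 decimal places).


Linearize each channel (sRGB transfer function): c = v/255; c_lin = c/12.92 if c ≤ 0.04045, else ((c+0.055)/1.055)^2.4
  R: 182/255 ≈ 0.713725 > 0.04045 → ((0.713725+0.055)/1.055)^2.4 ≈ 0.467784
  G: 233/255 ≈ 0.913725 > 0.04045 → ((0.913725+0.055)/1.055)^2.4 ≈ 0.814847
  B: 232/255 ≈ 0.909804 > 0.04045 → ((0.909804+0.055)/1.055)^2.4 ≈ 0.806952
R_lin = 0.467784, G_lin = 0.814847, B_lin = 0.806952
L = 0.2126×R + 0.7152×G + 0.0722×B
L = 0.2126×0.467784 + 0.7152×0.814847 + 0.0722×0.806952
L ≈ 0.740491


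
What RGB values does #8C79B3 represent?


8C → 140 (R)
79 → 121 (G)
B3 → 179 (B)
= RGB(140, 121, 179)


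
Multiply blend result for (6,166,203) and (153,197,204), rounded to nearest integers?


Multiply: C = A×B/255, rounded to nearest integer
R: 6×153/255 = 918/255 ≈ 3.600 → 4
G: 166×197/255 = 32702/255 ≈ 128.243 → 128
B: 203×204/255 = 41412/255 ≈ 162.400 → 162
= RGB(4, 128, 162)


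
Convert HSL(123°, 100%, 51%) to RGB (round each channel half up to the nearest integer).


H=123°, S=1.00, L=0.51
C = (1-|2L-1|)×S = (1-|0.02|)×1.00 = 0.98
H' = H/60 = 123/60 ≈ 2.0500; X = C×(1-|H' mod 2 - 1|) = 0.049
m = L - C/2 = 0.51 - 0.49 = 0.02
Sector ⌊H'⌋ = 2 → (R',G',B') = (0.0, 0.98, 0.049)
RGB = ((R'+m)×255, (G'+m)×255, (B'+m)×255) = (5.1, 255.0, 17.595)
Round half up → RGB(5, 255, 18)


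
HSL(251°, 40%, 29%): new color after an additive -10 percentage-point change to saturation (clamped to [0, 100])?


Original S = 40%
Adjustment = -10 percentage points
New S = 40 + (-10) = 30
Clamp to [0, 100] → 30
= HSL(251°, 30%, 29%)


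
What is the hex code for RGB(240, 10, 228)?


R = 240 → F0 (hex)
G = 10 → 0A (hex)
B = 228 → E4 (hex)
Hex = #F00AE4


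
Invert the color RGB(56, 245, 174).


Invert: (255-R, 255-G, 255-B)
R: 255-56 = 199
G: 255-245 = 10
B: 255-174 = 81
= RGB(199, 10, 81)


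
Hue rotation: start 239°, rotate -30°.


New hue = (H + rotation) mod 360
New hue = (239 -30) mod 360
= 209 mod 360
= 209°


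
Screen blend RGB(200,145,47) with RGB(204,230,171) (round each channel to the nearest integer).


Screen: C = 255 - (255-A)×(255-B)/255, rounded to nearest integer
R: 255 - (255-200)×(255-204)/255 = 255 - 2805/255 ≈ 255 - 11.000 = 244.000 → 244
G: 255 - (255-145)×(255-230)/255 = 255 - 2750/255 ≈ 255 - 10.784 = 244.216 → 244
B: 255 - (255-47)×(255-171)/255 = 255 - 17472/255 ≈ 255 - 68.518 = 186.482 → 186
= RGB(244, 244, 186)


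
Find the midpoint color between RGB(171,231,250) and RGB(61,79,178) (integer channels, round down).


Midpoint: each channel = ⌊(C₁+C₂)/2⌋
R: ⌊(171+61)/2⌋ = 116
G: ⌊(231+79)/2⌋ = 155
B: ⌊(250+178)/2⌋ = 214
= RGB(116, 155, 214)


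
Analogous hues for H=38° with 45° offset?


Base hue: 38°
Left analog: (38 - 45) mod 360 = 353°
Right analog: (38 + 45) mod 360 = 83°
Analogous hues = 353° and 83°


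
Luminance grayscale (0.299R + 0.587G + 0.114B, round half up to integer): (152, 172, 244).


Gray = 0.299×R + 0.587×G + 0.114×B
Gray = 0.299×152 + 0.587×172 + 0.114×244
Gray = 45.448 + 100.964 + 27.816
Gray = 174.228 → round half up → 174
Gray = 174


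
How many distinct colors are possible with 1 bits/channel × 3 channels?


Total bits = 1 bits/channel × 3 channels = 3 bits
Distinct colors = 2^3
= 8 colors


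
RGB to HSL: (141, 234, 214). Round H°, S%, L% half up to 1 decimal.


Normalize: R'=141/255≈0.5529, G'=234/255≈0.9176, B'=214/255≈0.8392
Max=234/255, Min=141/255, Δ=Max-Min=93/255
L = (Max+Min)/2 = (234+141)/510 = 375/510 = 0.73529… → L = 73.5%
L > 0.5 → S = Δ/(2-Max-Min) = 93/(510-234-141) = 93/135 = 0.68888… → S = 68.9%
(the 1/255 factors cancel in S and H, so raw channel differences can be used)
Max is G' → H = 60 × ((B-R)/Δ + 2) = 60 × ((214-141)/93 + 2)
  73/93 + 2 = 0.7849… + 2 = 2.7849…
  H = 60 × 2.7849… = 167.096…° → H = 167.1°
= HSL(167.1°, 68.9%, 73.5%)


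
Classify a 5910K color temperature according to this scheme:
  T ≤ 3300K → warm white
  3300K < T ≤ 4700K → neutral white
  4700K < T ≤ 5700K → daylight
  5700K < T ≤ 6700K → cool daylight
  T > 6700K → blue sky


Temperature: 5910K
5700K < 5910K ≤ 6700K → cool daylight
Classification: cool daylight


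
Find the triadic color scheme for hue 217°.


Triadic: equally spaced at 120° intervals
H1 = 217°
H2 = (217 + 120) mod 360 = 337°
H3 = (217 + 240) mod 360 = 97°
Triadic = 217°, 337°, 97°


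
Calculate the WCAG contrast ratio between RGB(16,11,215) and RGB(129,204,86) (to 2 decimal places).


Linearize each sRGB channel c=v/255: c/12.92 if c ≤ 0.04045 else ((c+0.055)/1.055)^2.4
L = 0.2126×R_lin + 0.7152×G_lin + 0.0722×B_lin
Color 1 (16,11,215):
  R=16: 16/255≈0.0627 > 0.04045 → ((0.0627+0.055)/1.055)^2.4 ≈ 0.00518
  G=11: 11/255≈0.0431 > 0.04045 → ((0.0431+0.055)/1.055)^2.4 ≈ 0.00335
  B=215: 215/255≈0.8431 > 0.04045 → ((0.8431+0.055)/1.055)^2.4 ≈ 0.67954
  L1 = 0.2126×0.00518 + 0.7152×0.00335 + 0.0722×0.67954 ≈ 0.05256
Color 2 (129,204,86):
  R=129: 129/255≈0.5059 > 0.04045 → ((0.5059+0.055)/1.055)^2.4 ≈ 0.21953
  G=204: 204/255≈0.8000 > 0.04045 → ((0.8000+0.055)/1.055)^2.4 ≈ 0.60383
  B=86: 86/255≈0.3373 > 0.04045 → ((0.3373+0.055)/1.055)^2.4 ≈ 0.09306
  L2 = 0.2126×0.21953 + 0.7152×0.60383 + 0.0722×0.09306 ≈ 0.48525
Lighter = 0.48525, Darker = 0.05256
Ratio = (L_lighter + 0.05) / (L_darker + 0.05)
Ratio = (0.48525 + 0.05) / (0.05256 + 0.05) = 0.53525 / 0.10256 ≈ 5.2190
Ratio ≈ 5.22:1


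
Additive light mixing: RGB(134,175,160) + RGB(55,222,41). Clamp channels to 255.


Additive: each channel = min(255, C₁+C₂)
R: 134+55 = 189 → 189
G: 175+222 = 397 → 255
B: 160+41 = 201 → 201
= RGB(189, 255, 201)


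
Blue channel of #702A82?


Color: #702A82
R = 70 = 112
G = 2A = 42
B = 82 = 130
Blue = 130


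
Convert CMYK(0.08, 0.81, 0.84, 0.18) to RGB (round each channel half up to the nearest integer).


R = 255 × (1-C) × (1-K) = 255 × 0.92 × 0.82 = 192.372 → 192
G = 255 × (1-M) × (1-K) = 255 × 0.19 × 0.82 = 39.729 → 40
B = 255 × (1-Y) × (1-K) = 255 × 0.16 × 0.82 = 33.456 → 33
= RGB(192, 40, 33)


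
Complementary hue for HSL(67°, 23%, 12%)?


Complement = opposite side of color wheel = hue + 180°
H' = (67 + 180) mod 360 = 247°
S and L unchanged.
= HSL(247°, 23%, 12%)


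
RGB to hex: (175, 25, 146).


R = 175 → AF (hex)
G = 25 → 19 (hex)
B = 146 → 92 (hex)
Hex = #AF1992


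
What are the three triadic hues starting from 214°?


Triadic: equally spaced at 120° intervals
H1 = 214°
H2 = (214 + 120) mod 360 = 334°
H3 = (214 + 240) mod 360 = 94°
Triadic = 214°, 334°, 94°


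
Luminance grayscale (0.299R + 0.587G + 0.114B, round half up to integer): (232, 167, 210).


Gray = 0.299×R + 0.587×G + 0.114×B
Gray = 0.299×232 + 0.587×167 + 0.114×210
Gray = 69.368 + 98.029 + 23.940
Gray = 191.337 → round half up → 191
Gray = 191


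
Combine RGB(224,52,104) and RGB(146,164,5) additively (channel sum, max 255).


Additive: each channel = min(255, C₁+C₂)
R: 224+146 = 370 → 255
G: 52+164 = 216 → 216
B: 104+5 = 109 → 109
= RGB(255, 216, 109)


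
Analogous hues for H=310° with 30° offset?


Base hue: 310°
Left analog: (310 - 30) mod 360 = 280°
Right analog: (310 + 30) mod 360 = 340°
Analogous hues = 280° and 340°


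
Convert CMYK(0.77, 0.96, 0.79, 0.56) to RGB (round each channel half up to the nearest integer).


R = 255 × (1-C) × (1-K) = 255 × 0.23 × 0.44 = 25.806 → 26
G = 255 × (1-M) × (1-K) = 255 × 0.04 × 0.44 = 4.488 → 4
B = 255 × (1-Y) × (1-K) = 255 × 0.21 × 0.44 = 23.562 → 24
= RGB(26, 4, 24)


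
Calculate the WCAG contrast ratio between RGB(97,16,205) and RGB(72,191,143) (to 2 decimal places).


Linearize each sRGB channel c=v/255: c/12.92 if c ≤ 0.04045 else ((c+0.055)/1.055)^2.4
L = 0.2126×R_lin + 0.7152×G_lin + 0.0722×B_lin
Color 1 (97,16,205):
  R=97: 97/255≈0.3804 > 0.04045 → ((0.3804+0.055)/1.055)^2.4 ≈ 0.11954
  G=16: 16/255≈0.0627 > 0.04045 → ((0.0627+0.055)/1.055)^2.4 ≈ 0.00518
  B=205: 205/255≈0.8039 > 0.04045 → ((0.8039+0.055)/1.055)^2.4 ≈ 0.61050
  L1 = 0.2126×0.11954 + 0.7152×0.00518 + 0.0722×0.61050 ≈ 0.07320
Color 2 (72,191,143):
  R=72: 72/255≈0.2824 > 0.04045 → ((0.2824+0.055)/1.055)^2.4 ≈ 0.06480
  G=191: 191/255≈0.7490 > 0.04045 → ((0.7490+0.055)/1.055)^2.4 ≈ 0.52100
  B=143: 143/255≈0.5608 > 0.04045 → ((0.5608+0.055)/1.055)^2.4 ≈ 0.27468
  L2 = 0.2126×0.06480 + 0.7152×0.52100 + 0.0722×0.27468 ≈ 0.40622
Lighter = 0.40622, Darker = 0.07320
Ratio = (L_lighter + 0.05) / (L_darker + 0.05)
Ratio = (0.40622 + 0.05) / (0.07320 + 0.05) = 0.45622 / 0.12320 ≈ 3.7032
Ratio ≈ 3.70:1


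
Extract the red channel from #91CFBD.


Color: #91CFBD
R = 91 = 145
G = CF = 207
B = BD = 189
Red = 145


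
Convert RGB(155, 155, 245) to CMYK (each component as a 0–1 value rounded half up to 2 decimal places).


R'=155/255≈0.6078, G'=155/255≈0.6078, B'=245/255≈0.9608
K = 1 - max(R',G',B') = 1 - 245/255 = 10/255 = 0.03921… → 0.04
(1-R'-K)/(1-K) simplifies to (max-R)/max with max = 245:
C = (245-155)/245 = 90/245 = 0.36734… → 0.37
M = (245-155)/245 = 90/245 = 0.36734… → 0.37
Y = (245-245)/245 = 0/245 = 0 → 0.00
= CMYK(0.37, 0.37, 0.00, 0.04)


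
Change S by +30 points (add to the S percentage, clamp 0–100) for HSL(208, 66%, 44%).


Original S = 66%
Adjustment = +30 percentage points
New S = 66 + (30) = 96
Clamp to [0, 100] → 96
= HSL(208°, 96%, 44%)


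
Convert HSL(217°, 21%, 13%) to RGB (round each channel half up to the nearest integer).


H=217°, S=0.21, L=0.13
C = (1-|2L-1|)×S = (1-|-0.74|)×0.21 = 0.0546
H' = H/60 = 217/60 ≈ 3.6167; X = C×(1-|H' mod 2 - 1|) = 0.02093
m = L - C/2 = 0.13 - 0.0273 = 0.1027
Sector ⌊H'⌋ = 3 → (R',G',B') = (0.0, 0.02093, 0.0546)
RGB = ((R'+m)×255, (G'+m)×255, (B'+m)×255) = (26.1885, 31.52565, 40.1115)
Round half up → RGB(26, 32, 40)


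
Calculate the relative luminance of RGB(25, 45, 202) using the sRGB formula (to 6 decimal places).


Linearize each channel (sRGB transfer function): c = v/255; c_lin = c/12.92 if c ≤ 0.04045, else ((c+0.055)/1.055)^2.4
  R: 25/255 ≈ 0.098039 > 0.04045 → ((0.098039+0.055)/1.055)^2.4 ≈ 0.009721
  G: 45/255 ≈ 0.176471 > 0.04045 → ((0.176471+0.055)/1.055)^2.4 ≈ 0.026241
  B: 202/255 ≈ 0.792157 > 0.04045 → ((0.792157+0.055)/1.055)^2.4 ≈ 0.590619
R_lin = 0.009721, G_lin = 0.026241, B_lin = 0.590619
L = 0.2126×R + 0.7152×G + 0.0722×B
L = 0.2126×0.009721 + 0.7152×0.026241 + 0.0722×0.590619
L ≈ 0.063477


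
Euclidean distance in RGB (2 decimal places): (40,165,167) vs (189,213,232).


d = √[(R₁-R₂)² + (G₁-G₂)² + (B₁-B₂)²]
d = √[(40-189)² + (165-213)² + (167-232)²]
d = √[22201 + 2304 + 4225]
d = √28730
d ≈ 169.50


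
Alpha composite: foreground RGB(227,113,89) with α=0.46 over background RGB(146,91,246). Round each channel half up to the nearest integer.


C = α×F + (1-α)×B, with 1-α = 0.54
R: 0.46×227 + 0.54×146 = 104.42 + 78.84 = 183.26 → 183
G: 0.46×113 + 0.54×91 = 51.98 + 49.14 = 101.12 → 101
B: 0.46×89 + 0.54×246 = 40.94 + 132.84 = 173.78 → 174
= RGB(183, 101, 174)


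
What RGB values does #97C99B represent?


97 → 151 (R)
C9 → 201 (G)
9B → 155 (B)
= RGB(151, 201, 155)


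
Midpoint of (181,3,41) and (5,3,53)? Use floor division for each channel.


Midpoint: each channel = ⌊(C₁+C₂)/2⌋
R: ⌊(181+5)/2⌋ = 93
G: ⌊(3+3)/2⌋ = 3
B: ⌊(41+53)/2⌋ = 47
= RGB(93, 3, 47)


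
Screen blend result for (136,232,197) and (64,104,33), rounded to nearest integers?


Screen: C = 255 - (255-A)×(255-B)/255, rounded to nearest integer
R: 255 - (255-136)×(255-64)/255 = 255 - 22729/255 ≈ 255 - 89.133 = 165.867 → 166
G: 255 - (255-232)×(255-104)/255 = 255 - 3473/255 ≈ 255 - 13.620 = 241.380 → 241
B: 255 - (255-197)×(255-33)/255 = 255 - 12876/255 ≈ 255 - 50.494 = 204.506 → 205
= RGB(166, 241, 205)


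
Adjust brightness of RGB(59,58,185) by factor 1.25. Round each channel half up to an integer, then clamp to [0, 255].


Multiply each channel by 1.25, round half up, clamp to [0, 255]
R: 59×1.25 = 73.75 → round → 74
G: 58×1.25 = 72.5 → round → 73
B: 185×1.25 = 231.25 → round → 231
= RGB(74, 73, 231)


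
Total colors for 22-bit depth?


Colors = 2^bits = 2^22
= 4,194,304 colors


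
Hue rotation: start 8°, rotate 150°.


New hue = (H + rotation) mod 360
New hue = (8 + 150) mod 360
= 158 mod 360
= 158°


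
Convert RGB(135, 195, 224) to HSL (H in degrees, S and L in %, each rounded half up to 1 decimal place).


Normalize: R'=135/255≈0.5294, G'=195/255≈0.7647, B'=224/255≈0.8784
Max=224/255, Min=135/255, Δ=Max-Min=89/255
L = (Max+Min)/2 = (224+135)/510 = 359/510 = 0.70392… → L = 70.4%
L > 0.5 → S = Δ/(2-Max-Min) = 89/(510-224-135) = 89/151 = 0.58940… → S = 58.9%
(the 1/255 factors cancel in S and H, so raw channel differences can be used)
Max is B' → H = 60 × ((R-G)/Δ + 4) = 60 × ((135-195)/89 + 4)
  -60/89 + 4 = -0.6741… + 4 = 3.3258…
  H = 60 × 3.3258… = 199.550…° → H = 199.6°
= HSL(199.6°, 58.9%, 70.4%)


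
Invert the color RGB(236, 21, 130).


Invert: (255-R, 255-G, 255-B)
R: 255-236 = 19
G: 255-21 = 234
B: 255-130 = 125
= RGB(19, 234, 125)


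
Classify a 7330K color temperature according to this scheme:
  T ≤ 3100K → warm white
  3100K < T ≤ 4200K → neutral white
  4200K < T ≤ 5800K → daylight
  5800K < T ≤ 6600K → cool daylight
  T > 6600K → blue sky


Temperature: 7330K
7330K > 6600K → blue sky
Classification: blue sky


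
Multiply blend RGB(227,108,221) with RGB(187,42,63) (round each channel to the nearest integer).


Multiply: C = A×B/255, rounded to nearest integer
R: 227×187/255 = 42449/255 ≈ 166.467 → 166
G: 108×42/255 = 4536/255 ≈ 17.788 → 18
B: 221×63/255 = 13923/255 ≈ 54.600 → 55
= RGB(166, 18, 55)
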